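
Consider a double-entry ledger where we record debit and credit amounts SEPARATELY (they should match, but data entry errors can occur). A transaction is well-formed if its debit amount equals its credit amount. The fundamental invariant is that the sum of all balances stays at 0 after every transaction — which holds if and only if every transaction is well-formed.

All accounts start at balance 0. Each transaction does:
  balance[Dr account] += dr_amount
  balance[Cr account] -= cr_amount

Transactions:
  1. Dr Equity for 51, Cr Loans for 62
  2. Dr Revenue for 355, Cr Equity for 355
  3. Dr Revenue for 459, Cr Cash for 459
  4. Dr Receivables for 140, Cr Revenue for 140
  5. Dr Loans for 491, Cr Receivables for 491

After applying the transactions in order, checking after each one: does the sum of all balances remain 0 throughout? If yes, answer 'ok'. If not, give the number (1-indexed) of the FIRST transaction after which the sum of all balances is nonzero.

After txn 1: dr=51 cr=62 sum_balances=-11
After txn 2: dr=355 cr=355 sum_balances=-11
After txn 3: dr=459 cr=459 sum_balances=-11
After txn 4: dr=140 cr=140 sum_balances=-11
After txn 5: dr=491 cr=491 sum_balances=-11

Answer: 1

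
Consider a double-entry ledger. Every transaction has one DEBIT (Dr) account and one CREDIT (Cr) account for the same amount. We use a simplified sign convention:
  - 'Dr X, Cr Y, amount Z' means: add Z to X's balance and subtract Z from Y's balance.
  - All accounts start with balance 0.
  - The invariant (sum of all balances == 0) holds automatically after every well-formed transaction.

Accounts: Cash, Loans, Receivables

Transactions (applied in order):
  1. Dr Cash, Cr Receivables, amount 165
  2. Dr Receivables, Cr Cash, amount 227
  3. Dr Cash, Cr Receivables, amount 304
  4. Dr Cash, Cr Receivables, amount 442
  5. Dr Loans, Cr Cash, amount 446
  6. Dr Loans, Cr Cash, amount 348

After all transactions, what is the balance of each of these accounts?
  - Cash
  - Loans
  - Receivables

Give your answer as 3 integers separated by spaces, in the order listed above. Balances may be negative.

Answer: -110 794 -684

Derivation:
After txn 1 (Dr Cash, Cr Receivables, amount 165): Cash=165 Receivables=-165
After txn 2 (Dr Receivables, Cr Cash, amount 227): Cash=-62 Receivables=62
After txn 3 (Dr Cash, Cr Receivables, amount 304): Cash=242 Receivables=-242
After txn 4 (Dr Cash, Cr Receivables, amount 442): Cash=684 Receivables=-684
After txn 5 (Dr Loans, Cr Cash, amount 446): Cash=238 Loans=446 Receivables=-684
After txn 6 (Dr Loans, Cr Cash, amount 348): Cash=-110 Loans=794 Receivables=-684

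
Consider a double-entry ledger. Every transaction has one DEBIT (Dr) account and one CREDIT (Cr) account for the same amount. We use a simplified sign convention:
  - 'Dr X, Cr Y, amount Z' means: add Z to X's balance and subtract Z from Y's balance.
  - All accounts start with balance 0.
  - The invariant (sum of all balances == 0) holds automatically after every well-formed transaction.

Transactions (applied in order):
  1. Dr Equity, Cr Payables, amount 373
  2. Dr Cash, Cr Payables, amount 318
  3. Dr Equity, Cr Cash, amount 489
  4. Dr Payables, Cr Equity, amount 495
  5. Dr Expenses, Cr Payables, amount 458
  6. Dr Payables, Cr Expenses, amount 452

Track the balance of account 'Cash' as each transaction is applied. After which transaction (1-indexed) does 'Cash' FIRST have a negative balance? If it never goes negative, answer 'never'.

Answer: 3

Derivation:
After txn 1: Cash=0
After txn 2: Cash=318
After txn 3: Cash=-171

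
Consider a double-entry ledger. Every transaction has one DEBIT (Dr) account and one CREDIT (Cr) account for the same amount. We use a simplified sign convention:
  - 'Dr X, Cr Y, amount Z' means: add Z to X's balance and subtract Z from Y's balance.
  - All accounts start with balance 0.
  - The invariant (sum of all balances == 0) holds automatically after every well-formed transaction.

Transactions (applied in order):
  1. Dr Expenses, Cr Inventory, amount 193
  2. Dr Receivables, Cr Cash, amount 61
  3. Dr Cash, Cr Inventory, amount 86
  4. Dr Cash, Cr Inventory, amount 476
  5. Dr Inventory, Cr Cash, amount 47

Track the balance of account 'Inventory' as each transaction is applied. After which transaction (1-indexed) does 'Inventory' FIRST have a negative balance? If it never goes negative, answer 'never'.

Answer: 1

Derivation:
After txn 1: Inventory=-193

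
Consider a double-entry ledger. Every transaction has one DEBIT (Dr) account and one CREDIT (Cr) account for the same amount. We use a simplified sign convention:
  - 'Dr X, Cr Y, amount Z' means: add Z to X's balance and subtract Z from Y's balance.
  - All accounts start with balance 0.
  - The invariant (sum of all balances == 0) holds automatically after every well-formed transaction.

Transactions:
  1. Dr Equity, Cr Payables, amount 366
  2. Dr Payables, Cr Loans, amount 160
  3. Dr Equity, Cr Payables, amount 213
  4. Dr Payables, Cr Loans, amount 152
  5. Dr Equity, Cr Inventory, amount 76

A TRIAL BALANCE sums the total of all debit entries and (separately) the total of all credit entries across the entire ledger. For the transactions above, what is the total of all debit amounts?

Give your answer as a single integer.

Answer: 967

Derivation:
Txn 1: debit+=366
Txn 2: debit+=160
Txn 3: debit+=213
Txn 4: debit+=152
Txn 5: debit+=76
Total debits = 967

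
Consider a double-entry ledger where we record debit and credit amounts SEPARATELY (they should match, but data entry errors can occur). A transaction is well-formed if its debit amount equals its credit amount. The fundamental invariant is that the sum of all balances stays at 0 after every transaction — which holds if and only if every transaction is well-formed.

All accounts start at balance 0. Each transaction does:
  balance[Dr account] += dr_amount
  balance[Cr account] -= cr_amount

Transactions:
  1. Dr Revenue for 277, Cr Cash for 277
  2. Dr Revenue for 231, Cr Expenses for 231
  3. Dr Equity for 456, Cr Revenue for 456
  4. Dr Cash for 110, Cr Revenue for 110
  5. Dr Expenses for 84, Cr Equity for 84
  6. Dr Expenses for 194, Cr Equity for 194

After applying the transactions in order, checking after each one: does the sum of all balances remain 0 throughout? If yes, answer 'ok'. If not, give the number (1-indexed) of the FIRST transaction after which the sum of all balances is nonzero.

Answer: ok

Derivation:
After txn 1: dr=277 cr=277 sum_balances=0
After txn 2: dr=231 cr=231 sum_balances=0
After txn 3: dr=456 cr=456 sum_balances=0
After txn 4: dr=110 cr=110 sum_balances=0
After txn 5: dr=84 cr=84 sum_balances=0
After txn 6: dr=194 cr=194 sum_balances=0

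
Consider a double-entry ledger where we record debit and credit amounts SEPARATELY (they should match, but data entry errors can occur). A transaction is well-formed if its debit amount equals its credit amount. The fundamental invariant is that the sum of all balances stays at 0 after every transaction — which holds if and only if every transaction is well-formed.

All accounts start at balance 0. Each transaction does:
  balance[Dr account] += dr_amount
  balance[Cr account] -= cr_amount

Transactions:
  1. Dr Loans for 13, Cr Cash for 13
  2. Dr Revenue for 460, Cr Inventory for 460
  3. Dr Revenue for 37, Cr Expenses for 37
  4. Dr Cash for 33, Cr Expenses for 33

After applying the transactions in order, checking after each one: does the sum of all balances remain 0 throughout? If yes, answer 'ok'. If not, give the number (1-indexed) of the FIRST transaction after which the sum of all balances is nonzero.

After txn 1: dr=13 cr=13 sum_balances=0
After txn 2: dr=460 cr=460 sum_balances=0
After txn 3: dr=37 cr=37 sum_balances=0
After txn 4: dr=33 cr=33 sum_balances=0

Answer: ok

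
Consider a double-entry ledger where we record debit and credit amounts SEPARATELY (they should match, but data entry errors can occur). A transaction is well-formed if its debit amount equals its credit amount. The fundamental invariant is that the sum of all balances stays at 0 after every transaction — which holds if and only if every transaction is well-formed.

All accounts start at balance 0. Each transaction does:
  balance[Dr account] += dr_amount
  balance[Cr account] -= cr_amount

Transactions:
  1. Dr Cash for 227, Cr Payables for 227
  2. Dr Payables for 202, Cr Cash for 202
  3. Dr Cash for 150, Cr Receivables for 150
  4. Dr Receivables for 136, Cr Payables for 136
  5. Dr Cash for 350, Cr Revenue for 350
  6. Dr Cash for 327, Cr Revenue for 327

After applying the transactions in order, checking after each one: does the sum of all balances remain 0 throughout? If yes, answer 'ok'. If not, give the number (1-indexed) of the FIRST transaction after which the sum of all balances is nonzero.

After txn 1: dr=227 cr=227 sum_balances=0
After txn 2: dr=202 cr=202 sum_balances=0
After txn 3: dr=150 cr=150 sum_balances=0
After txn 4: dr=136 cr=136 sum_balances=0
After txn 5: dr=350 cr=350 sum_balances=0
After txn 6: dr=327 cr=327 sum_balances=0

Answer: ok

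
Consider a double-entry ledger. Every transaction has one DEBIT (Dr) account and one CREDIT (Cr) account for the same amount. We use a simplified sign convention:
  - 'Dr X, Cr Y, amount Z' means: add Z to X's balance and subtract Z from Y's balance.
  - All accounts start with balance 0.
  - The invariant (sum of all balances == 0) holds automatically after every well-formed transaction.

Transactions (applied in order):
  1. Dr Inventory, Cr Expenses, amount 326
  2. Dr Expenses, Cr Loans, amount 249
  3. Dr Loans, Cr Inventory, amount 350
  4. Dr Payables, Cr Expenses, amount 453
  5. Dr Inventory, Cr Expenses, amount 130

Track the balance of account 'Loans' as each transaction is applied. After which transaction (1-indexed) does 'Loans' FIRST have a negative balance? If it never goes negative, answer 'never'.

Answer: 2

Derivation:
After txn 1: Loans=0
After txn 2: Loans=-249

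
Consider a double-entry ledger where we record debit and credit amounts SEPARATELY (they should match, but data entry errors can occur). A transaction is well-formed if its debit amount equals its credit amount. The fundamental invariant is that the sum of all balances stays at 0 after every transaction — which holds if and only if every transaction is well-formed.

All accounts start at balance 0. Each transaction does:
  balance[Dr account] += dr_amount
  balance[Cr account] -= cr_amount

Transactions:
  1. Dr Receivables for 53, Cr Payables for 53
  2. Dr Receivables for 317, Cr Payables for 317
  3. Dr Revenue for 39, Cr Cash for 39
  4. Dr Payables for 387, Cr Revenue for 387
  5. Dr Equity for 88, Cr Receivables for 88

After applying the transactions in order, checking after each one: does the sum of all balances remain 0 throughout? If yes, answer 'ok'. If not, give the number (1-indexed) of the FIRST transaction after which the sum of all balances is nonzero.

Answer: ok

Derivation:
After txn 1: dr=53 cr=53 sum_balances=0
After txn 2: dr=317 cr=317 sum_balances=0
After txn 3: dr=39 cr=39 sum_balances=0
After txn 4: dr=387 cr=387 sum_balances=0
After txn 5: dr=88 cr=88 sum_balances=0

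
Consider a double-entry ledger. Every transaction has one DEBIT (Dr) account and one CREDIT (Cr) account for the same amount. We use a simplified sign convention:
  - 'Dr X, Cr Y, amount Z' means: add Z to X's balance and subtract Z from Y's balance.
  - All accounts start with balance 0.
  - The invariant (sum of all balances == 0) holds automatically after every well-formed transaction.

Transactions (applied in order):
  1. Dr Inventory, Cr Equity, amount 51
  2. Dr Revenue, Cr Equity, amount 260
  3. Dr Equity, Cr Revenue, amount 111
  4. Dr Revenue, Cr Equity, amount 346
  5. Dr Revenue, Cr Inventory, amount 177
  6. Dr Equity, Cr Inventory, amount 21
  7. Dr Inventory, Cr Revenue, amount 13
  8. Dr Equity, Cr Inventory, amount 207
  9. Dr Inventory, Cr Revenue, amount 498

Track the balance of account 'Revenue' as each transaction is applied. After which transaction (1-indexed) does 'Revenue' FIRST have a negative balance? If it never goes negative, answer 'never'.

Answer: never

Derivation:
After txn 1: Revenue=0
After txn 2: Revenue=260
After txn 3: Revenue=149
After txn 4: Revenue=495
After txn 5: Revenue=672
After txn 6: Revenue=672
After txn 7: Revenue=659
After txn 8: Revenue=659
After txn 9: Revenue=161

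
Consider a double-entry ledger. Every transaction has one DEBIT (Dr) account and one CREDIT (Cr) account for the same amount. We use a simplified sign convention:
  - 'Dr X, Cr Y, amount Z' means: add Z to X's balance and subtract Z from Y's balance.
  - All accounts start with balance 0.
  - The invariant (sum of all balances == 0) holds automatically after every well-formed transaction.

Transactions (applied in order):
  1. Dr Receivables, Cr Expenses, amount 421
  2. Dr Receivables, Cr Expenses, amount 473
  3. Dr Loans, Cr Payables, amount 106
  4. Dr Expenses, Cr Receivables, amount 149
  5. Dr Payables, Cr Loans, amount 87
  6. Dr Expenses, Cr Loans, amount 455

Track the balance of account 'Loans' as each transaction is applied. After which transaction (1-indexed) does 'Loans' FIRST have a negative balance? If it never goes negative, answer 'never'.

Answer: 6

Derivation:
After txn 1: Loans=0
After txn 2: Loans=0
After txn 3: Loans=106
After txn 4: Loans=106
After txn 5: Loans=19
After txn 6: Loans=-436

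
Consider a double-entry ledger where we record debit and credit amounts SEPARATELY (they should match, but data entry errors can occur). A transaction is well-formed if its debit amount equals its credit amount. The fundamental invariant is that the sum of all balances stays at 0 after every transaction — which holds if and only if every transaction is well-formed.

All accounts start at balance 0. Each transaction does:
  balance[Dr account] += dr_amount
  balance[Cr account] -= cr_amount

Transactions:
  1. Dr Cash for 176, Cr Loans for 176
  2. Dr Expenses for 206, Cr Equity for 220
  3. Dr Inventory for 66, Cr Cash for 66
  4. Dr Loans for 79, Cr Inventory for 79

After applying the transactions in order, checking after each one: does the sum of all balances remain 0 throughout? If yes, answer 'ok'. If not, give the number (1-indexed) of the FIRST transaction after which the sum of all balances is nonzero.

Answer: 2

Derivation:
After txn 1: dr=176 cr=176 sum_balances=0
After txn 2: dr=206 cr=220 sum_balances=-14
After txn 3: dr=66 cr=66 sum_balances=-14
After txn 4: dr=79 cr=79 sum_balances=-14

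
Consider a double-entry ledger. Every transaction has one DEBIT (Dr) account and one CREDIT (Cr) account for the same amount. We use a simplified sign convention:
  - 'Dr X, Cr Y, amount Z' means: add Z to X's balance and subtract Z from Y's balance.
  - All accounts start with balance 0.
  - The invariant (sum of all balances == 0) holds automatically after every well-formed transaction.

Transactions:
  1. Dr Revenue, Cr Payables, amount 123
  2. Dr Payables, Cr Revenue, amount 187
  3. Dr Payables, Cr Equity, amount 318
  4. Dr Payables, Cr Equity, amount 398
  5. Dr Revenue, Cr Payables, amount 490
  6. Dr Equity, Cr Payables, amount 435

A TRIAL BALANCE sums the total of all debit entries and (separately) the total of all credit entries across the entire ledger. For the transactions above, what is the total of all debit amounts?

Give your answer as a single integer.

Txn 1: debit+=123
Txn 2: debit+=187
Txn 3: debit+=318
Txn 4: debit+=398
Txn 5: debit+=490
Txn 6: debit+=435
Total debits = 1951

Answer: 1951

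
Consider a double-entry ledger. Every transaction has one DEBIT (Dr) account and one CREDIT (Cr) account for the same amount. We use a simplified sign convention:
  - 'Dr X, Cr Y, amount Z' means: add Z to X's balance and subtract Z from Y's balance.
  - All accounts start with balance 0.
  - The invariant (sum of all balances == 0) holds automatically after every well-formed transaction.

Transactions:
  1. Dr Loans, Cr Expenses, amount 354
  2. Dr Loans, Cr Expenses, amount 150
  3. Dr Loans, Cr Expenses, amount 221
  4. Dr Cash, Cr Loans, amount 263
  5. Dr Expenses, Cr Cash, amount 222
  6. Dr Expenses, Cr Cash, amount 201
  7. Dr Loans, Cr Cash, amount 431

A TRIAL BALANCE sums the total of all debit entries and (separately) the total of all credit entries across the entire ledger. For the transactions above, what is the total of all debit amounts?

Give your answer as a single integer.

Txn 1: debit+=354
Txn 2: debit+=150
Txn 3: debit+=221
Txn 4: debit+=263
Txn 5: debit+=222
Txn 6: debit+=201
Txn 7: debit+=431
Total debits = 1842

Answer: 1842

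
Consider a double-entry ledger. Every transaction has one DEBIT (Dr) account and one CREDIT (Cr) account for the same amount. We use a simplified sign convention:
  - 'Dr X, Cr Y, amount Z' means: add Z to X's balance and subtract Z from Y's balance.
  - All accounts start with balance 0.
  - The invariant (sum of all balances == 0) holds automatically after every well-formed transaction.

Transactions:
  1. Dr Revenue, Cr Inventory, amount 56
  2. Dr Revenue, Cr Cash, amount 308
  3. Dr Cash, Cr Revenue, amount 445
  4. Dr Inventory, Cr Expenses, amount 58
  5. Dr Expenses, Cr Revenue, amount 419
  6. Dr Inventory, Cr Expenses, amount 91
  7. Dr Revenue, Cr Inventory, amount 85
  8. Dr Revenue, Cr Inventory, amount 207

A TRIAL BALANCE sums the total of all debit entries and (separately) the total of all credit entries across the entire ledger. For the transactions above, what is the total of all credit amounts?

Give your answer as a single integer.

Txn 1: credit+=56
Txn 2: credit+=308
Txn 3: credit+=445
Txn 4: credit+=58
Txn 5: credit+=419
Txn 6: credit+=91
Txn 7: credit+=85
Txn 8: credit+=207
Total credits = 1669

Answer: 1669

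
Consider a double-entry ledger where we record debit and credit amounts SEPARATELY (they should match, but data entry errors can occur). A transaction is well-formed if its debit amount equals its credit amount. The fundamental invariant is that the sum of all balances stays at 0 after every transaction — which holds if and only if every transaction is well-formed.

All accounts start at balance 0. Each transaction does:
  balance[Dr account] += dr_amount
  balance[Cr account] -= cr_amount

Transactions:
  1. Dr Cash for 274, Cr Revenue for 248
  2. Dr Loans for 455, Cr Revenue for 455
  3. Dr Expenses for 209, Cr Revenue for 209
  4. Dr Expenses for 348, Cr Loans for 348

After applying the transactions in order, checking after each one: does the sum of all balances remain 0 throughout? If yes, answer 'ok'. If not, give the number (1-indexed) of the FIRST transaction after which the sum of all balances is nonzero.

After txn 1: dr=274 cr=248 sum_balances=26
After txn 2: dr=455 cr=455 sum_balances=26
After txn 3: dr=209 cr=209 sum_balances=26
After txn 4: dr=348 cr=348 sum_balances=26

Answer: 1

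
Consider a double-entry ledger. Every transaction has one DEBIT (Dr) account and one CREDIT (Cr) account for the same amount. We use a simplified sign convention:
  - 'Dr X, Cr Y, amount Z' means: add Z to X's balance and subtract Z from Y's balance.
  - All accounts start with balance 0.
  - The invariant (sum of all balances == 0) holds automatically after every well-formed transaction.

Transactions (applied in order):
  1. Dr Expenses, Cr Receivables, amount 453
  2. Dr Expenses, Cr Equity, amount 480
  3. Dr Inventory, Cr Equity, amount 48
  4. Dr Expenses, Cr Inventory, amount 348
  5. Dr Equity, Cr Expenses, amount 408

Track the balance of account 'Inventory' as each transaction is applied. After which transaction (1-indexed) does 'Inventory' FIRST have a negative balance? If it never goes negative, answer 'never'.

After txn 1: Inventory=0
After txn 2: Inventory=0
After txn 3: Inventory=48
After txn 4: Inventory=-300

Answer: 4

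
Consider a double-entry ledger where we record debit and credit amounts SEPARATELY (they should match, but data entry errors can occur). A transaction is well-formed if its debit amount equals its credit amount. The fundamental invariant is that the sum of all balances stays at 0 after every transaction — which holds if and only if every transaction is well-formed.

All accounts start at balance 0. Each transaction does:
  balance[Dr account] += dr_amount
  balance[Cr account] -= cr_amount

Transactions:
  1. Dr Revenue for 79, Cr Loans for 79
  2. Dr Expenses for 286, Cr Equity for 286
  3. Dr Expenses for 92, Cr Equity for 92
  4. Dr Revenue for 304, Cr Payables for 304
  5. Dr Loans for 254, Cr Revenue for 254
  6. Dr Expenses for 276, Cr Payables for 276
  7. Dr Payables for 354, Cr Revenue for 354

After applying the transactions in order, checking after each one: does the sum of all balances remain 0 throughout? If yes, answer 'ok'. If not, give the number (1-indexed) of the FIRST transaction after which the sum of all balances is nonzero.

After txn 1: dr=79 cr=79 sum_balances=0
After txn 2: dr=286 cr=286 sum_balances=0
After txn 3: dr=92 cr=92 sum_balances=0
After txn 4: dr=304 cr=304 sum_balances=0
After txn 5: dr=254 cr=254 sum_balances=0
After txn 6: dr=276 cr=276 sum_balances=0
After txn 7: dr=354 cr=354 sum_balances=0

Answer: ok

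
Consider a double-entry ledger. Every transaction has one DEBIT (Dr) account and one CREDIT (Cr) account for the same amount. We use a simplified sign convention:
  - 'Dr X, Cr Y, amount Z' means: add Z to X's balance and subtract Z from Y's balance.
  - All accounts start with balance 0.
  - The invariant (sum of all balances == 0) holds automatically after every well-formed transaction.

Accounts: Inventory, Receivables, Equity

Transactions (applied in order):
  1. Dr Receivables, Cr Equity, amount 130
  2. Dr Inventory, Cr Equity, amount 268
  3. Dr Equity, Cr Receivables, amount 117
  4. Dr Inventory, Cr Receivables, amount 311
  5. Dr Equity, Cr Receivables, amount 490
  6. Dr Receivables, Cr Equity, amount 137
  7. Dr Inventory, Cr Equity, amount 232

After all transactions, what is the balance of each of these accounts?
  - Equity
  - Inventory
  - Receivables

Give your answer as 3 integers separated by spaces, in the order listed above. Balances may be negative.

After txn 1 (Dr Receivables, Cr Equity, amount 130): Equity=-130 Receivables=130
After txn 2 (Dr Inventory, Cr Equity, amount 268): Equity=-398 Inventory=268 Receivables=130
After txn 3 (Dr Equity, Cr Receivables, amount 117): Equity=-281 Inventory=268 Receivables=13
After txn 4 (Dr Inventory, Cr Receivables, amount 311): Equity=-281 Inventory=579 Receivables=-298
After txn 5 (Dr Equity, Cr Receivables, amount 490): Equity=209 Inventory=579 Receivables=-788
After txn 6 (Dr Receivables, Cr Equity, amount 137): Equity=72 Inventory=579 Receivables=-651
After txn 7 (Dr Inventory, Cr Equity, amount 232): Equity=-160 Inventory=811 Receivables=-651

Answer: -160 811 -651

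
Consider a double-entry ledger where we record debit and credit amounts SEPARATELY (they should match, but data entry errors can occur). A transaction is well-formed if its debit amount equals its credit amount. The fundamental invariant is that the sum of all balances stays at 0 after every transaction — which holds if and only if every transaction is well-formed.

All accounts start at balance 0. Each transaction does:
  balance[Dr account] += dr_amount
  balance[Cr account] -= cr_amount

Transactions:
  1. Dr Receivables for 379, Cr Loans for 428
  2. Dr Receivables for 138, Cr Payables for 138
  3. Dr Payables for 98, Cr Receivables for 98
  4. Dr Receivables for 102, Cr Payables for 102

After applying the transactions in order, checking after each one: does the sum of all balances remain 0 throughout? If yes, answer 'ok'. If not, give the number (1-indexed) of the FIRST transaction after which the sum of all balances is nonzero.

After txn 1: dr=379 cr=428 sum_balances=-49
After txn 2: dr=138 cr=138 sum_balances=-49
After txn 3: dr=98 cr=98 sum_balances=-49
After txn 4: dr=102 cr=102 sum_balances=-49

Answer: 1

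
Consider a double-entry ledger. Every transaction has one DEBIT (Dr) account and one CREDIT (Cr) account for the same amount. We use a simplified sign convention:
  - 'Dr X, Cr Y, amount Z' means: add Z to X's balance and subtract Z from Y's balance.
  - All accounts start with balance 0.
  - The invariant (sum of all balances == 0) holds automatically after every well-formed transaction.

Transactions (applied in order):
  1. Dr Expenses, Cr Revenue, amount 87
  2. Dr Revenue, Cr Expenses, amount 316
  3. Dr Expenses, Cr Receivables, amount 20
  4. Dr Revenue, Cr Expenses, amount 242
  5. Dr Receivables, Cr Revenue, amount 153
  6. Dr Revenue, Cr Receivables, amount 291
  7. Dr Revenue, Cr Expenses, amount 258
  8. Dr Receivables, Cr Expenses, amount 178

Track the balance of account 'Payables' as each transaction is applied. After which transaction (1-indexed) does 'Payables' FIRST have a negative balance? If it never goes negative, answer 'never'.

After txn 1: Payables=0
After txn 2: Payables=0
After txn 3: Payables=0
After txn 4: Payables=0
After txn 5: Payables=0
After txn 6: Payables=0
After txn 7: Payables=0
After txn 8: Payables=0

Answer: never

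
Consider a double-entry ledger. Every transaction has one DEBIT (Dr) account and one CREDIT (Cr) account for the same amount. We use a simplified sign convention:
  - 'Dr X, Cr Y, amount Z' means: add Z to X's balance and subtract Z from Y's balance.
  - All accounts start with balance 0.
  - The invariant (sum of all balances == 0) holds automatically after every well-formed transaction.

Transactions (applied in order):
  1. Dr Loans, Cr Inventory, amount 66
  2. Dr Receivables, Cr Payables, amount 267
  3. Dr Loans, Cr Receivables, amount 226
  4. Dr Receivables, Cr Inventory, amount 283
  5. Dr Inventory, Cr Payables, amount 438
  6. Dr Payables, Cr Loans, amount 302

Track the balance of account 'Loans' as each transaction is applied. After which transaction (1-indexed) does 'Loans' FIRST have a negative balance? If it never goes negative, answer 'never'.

Answer: 6

Derivation:
After txn 1: Loans=66
After txn 2: Loans=66
After txn 3: Loans=292
After txn 4: Loans=292
After txn 5: Loans=292
After txn 6: Loans=-10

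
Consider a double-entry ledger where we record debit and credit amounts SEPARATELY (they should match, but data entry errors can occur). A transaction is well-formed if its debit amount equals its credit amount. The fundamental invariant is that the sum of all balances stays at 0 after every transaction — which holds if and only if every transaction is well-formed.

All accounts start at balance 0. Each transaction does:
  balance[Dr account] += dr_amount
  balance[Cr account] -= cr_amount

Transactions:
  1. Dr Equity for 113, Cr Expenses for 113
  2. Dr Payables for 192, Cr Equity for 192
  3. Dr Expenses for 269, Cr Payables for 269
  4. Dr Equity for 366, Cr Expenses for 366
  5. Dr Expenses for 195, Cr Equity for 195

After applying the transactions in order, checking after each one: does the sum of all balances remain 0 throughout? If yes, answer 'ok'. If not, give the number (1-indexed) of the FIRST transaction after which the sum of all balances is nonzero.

After txn 1: dr=113 cr=113 sum_balances=0
After txn 2: dr=192 cr=192 sum_balances=0
After txn 3: dr=269 cr=269 sum_balances=0
After txn 4: dr=366 cr=366 sum_balances=0
After txn 5: dr=195 cr=195 sum_balances=0

Answer: ok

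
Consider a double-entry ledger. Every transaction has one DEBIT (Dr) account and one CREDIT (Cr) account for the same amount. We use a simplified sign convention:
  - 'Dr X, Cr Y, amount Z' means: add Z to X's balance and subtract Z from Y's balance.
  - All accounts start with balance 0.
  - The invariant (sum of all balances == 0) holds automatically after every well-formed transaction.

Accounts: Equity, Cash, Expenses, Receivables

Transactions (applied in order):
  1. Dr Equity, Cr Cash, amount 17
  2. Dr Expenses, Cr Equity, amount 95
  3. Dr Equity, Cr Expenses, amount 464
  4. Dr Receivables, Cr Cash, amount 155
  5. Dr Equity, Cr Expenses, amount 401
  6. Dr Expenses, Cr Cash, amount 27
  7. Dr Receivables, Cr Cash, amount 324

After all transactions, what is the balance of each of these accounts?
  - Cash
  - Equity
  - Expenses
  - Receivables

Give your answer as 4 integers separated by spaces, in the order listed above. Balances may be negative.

After txn 1 (Dr Equity, Cr Cash, amount 17): Cash=-17 Equity=17
After txn 2 (Dr Expenses, Cr Equity, amount 95): Cash=-17 Equity=-78 Expenses=95
After txn 3 (Dr Equity, Cr Expenses, amount 464): Cash=-17 Equity=386 Expenses=-369
After txn 4 (Dr Receivables, Cr Cash, amount 155): Cash=-172 Equity=386 Expenses=-369 Receivables=155
After txn 5 (Dr Equity, Cr Expenses, amount 401): Cash=-172 Equity=787 Expenses=-770 Receivables=155
After txn 6 (Dr Expenses, Cr Cash, amount 27): Cash=-199 Equity=787 Expenses=-743 Receivables=155
After txn 7 (Dr Receivables, Cr Cash, amount 324): Cash=-523 Equity=787 Expenses=-743 Receivables=479

Answer: -523 787 -743 479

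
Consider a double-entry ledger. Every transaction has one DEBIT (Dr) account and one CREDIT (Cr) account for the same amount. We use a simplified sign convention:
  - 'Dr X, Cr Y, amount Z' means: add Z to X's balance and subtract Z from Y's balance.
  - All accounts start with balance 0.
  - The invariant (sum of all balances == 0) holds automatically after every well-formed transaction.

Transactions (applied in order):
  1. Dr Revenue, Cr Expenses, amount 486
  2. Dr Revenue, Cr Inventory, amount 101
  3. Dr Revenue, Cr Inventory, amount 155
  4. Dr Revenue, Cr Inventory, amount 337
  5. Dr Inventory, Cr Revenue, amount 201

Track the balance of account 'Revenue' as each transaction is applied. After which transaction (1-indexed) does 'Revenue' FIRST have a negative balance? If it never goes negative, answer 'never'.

After txn 1: Revenue=486
After txn 2: Revenue=587
After txn 3: Revenue=742
After txn 4: Revenue=1079
After txn 5: Revenue=878

Answer: never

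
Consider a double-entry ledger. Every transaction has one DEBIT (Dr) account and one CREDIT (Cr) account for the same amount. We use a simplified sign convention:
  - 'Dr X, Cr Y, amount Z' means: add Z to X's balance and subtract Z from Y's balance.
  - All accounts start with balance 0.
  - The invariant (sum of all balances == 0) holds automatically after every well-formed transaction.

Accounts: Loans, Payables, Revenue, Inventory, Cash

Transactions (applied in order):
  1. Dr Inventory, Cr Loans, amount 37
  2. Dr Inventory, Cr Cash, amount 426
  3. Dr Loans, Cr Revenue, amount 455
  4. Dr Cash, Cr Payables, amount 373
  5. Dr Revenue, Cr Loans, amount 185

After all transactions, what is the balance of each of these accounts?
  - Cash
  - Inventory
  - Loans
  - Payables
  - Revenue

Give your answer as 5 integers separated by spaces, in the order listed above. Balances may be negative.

Answer: -53 463 233 -373 -270

Derivation:
After txn 1 (Dr Inventory, Cr Loans, amount 37): Inventory=37 Loans=-37
After txn 2 (Dr Inventory, Cr Cash, amount 426): Cash=-426 Inventory=463 Loans=-37
After txn 3 (Dr Loans, Cr Revenue, amount 455): Cash=-426 Inventory=463 Loans=418 Revenue=-455
After txn 4 (Dr Cash, Cr Payables, amount 373): Cash=-53 Inventory=463 Loans=418 Payables=-373 Revenue=-455
After txn 5 (Dr Revenue, Cr Loans, amount 185): Cash=-53 Inventory=463 Loans=233 Payables=-373 Revenue=-270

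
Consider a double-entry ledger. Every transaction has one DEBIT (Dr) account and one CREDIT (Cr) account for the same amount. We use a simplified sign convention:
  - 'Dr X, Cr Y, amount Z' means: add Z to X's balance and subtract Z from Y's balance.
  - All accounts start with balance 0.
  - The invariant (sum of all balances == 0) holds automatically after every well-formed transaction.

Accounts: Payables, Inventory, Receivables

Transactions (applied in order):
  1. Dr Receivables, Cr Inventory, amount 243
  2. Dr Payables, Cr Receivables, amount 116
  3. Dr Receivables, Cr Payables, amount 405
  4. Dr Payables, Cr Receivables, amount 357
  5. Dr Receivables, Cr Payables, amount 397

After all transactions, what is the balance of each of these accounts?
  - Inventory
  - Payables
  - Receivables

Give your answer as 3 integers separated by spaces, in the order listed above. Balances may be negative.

Answer: -243 -329 572

Derivation:
After txn 1 (Dr Receivables, Cr Inventory, amount 243): Inventory=-243 Receivables=243
After txn 2 (Dr Payables, Cr Receivables, amount 116): Inventory=-243 Payables=116 Receivables=127
After txn 3 (Dr Receivables, Cr Payables, amount 405): Inventory=-243 Payables=-289 Receivables=532
After txn 4 (Dr Payables, Cr Receivables, amount 357): Inventory=-243 Payables=68 Receivables=175
After txn 5 (Dr Receivables, Cr Payables, amount 397): Inventory=-243 Payables=-329 Receivables=572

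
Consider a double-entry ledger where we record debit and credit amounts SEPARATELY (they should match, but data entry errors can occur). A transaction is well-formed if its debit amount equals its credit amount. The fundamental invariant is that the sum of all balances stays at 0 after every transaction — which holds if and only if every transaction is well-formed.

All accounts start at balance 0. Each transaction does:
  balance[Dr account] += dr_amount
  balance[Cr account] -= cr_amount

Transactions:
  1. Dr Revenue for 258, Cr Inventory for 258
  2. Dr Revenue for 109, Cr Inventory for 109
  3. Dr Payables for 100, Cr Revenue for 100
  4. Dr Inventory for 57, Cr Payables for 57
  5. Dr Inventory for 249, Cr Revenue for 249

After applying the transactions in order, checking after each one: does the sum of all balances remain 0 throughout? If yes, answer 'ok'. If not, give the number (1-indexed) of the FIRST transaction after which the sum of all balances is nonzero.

After txn 1: dr=258 cr=258 sum_balances=0
After txn 2: dr=109 cr=109 sum_balances=0
After txn 3: dr=100 cr=100 sum_balances=0
After txn 4: dr=57 cr=57 sum_balances=0
After txn 5: dr=249 cr=249 sum_balances=0

Answer: ok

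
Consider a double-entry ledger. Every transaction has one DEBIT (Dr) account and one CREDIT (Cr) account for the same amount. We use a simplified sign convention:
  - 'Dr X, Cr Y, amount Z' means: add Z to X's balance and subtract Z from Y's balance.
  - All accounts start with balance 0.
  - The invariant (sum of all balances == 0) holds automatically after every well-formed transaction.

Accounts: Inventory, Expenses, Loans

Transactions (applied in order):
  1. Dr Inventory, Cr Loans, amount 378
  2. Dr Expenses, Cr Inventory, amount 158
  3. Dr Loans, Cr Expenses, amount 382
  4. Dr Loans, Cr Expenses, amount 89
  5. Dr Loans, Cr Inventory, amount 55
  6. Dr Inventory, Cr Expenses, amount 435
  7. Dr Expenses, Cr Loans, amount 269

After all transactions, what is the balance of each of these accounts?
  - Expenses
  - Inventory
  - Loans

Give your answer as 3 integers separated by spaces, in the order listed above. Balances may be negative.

After txn 1 (Dr Inventory, Cr Loans, amount 378): Inventory=378 Loans=-378
After txn 2 (Dr Expenses, Cr Inventory, amount 158): Expenses=158 Inventory=220 Loans=-378
After txn 3 (Dr Loans, Cr Expenses, amount 382): Expenses=-224 Inventory=220 Loans=4
After txn 4 (Dr Loans, Cr Expenses, amount 89): Expenses=-313 Inventory=220 Loans=93
After txn 5 (Dr Loans, Cr Inventory, amount 55): Expenses=-313 Inventory=165 Loans=148
After txn 6 (Dr Inventory, Cr Expenses, amount 435): Expenses=-748 Inventory=600 Loans=148
After txn 7 (Dr Expenses, Cr Loans, amount 269): Expenses=-479 Inventory=600 Loans=-121

Answer: -479 600 -121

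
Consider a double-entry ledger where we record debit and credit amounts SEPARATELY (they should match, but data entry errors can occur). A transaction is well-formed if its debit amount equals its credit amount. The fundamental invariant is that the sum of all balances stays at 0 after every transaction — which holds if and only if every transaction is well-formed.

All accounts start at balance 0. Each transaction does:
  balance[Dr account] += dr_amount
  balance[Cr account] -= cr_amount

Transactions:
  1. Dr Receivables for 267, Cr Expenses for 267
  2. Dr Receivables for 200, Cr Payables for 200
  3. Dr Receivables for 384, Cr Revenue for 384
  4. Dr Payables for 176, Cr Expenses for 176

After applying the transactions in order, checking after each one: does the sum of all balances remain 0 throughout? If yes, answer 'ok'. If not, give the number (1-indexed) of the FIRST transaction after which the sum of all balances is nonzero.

Answer: ok

Derivation:
After txn 1: dr=267 cr=267 sum_balances=0
After txn 2: dr=200 cr=200 sum_balances=0
After txn 3: dr=384 cr=384 sum_balances=0
After txn 4: dr=176 cr=176 sum_balances=0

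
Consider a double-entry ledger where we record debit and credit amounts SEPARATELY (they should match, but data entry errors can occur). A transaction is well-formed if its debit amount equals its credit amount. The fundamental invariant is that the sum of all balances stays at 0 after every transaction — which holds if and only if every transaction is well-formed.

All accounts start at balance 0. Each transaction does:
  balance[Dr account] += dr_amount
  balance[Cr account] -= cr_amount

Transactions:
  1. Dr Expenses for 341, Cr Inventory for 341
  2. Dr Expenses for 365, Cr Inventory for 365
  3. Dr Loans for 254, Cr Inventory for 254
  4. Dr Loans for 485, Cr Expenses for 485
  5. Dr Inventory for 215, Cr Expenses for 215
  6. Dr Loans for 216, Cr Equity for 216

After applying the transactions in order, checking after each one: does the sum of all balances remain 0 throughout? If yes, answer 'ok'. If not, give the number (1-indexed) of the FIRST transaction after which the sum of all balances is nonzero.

Answer: ok

Derivation:
After txn 1: dr=341 cr=341 sum_balances=0
After txn 2: dr=365 cr=365 sum_balances=0
After txn 3: dr=254 cr=254 sum_balances=0
After txn 4: dr=485 cr=485 sum_balances=0
After txn 5: dr=215 cr=215 sum_balances=0
After txn 6: dr=216 cr=216 sum_balances=0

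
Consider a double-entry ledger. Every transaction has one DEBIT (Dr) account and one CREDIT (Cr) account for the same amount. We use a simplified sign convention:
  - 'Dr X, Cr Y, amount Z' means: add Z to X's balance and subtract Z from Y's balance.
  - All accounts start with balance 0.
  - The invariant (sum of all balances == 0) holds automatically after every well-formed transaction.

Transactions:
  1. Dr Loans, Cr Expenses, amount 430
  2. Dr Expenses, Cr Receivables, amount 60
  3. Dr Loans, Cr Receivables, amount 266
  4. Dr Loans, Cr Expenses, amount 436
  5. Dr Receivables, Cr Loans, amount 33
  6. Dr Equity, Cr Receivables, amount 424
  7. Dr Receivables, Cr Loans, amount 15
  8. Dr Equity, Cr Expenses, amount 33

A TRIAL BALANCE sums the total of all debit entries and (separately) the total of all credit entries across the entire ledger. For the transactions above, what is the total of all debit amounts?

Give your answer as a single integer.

Answer: 1697

Derivation:
Txn 1: debit+=430
Txn 2: debit+=60
Txn 3: debit+=266
Txn 4: debit+=436
Txn 5: debit+=33
Txn 6: debit+=424
Txn 7: debit+=15
Txn 8: debit+=33
Total debits = 1697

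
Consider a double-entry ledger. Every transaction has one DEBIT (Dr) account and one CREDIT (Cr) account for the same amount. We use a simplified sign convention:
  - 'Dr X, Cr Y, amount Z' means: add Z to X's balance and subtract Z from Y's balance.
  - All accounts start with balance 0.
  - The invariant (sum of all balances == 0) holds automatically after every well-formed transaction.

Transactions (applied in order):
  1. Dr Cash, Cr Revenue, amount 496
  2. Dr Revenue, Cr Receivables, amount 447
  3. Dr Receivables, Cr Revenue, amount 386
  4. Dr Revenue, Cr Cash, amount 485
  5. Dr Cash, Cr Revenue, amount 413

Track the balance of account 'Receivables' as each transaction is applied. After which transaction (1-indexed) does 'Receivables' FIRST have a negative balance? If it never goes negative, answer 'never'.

Answer: 2

Derivation:
After txn 1: Receivables=0
After txn 2: Receivables=-447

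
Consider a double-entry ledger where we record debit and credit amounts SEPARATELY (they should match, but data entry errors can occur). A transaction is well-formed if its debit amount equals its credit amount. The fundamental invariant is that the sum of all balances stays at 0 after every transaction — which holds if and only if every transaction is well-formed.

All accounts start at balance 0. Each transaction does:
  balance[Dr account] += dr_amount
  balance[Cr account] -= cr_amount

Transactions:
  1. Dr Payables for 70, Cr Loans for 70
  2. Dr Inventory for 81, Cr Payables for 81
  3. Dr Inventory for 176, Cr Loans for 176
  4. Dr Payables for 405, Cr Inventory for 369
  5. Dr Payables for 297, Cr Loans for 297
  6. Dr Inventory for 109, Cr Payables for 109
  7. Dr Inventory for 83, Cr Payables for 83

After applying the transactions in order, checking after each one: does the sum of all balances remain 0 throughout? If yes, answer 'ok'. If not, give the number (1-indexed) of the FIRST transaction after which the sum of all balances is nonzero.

Answer: 4

Derivation:
After txn 1: dr=70 cr=70 sum_balances=0
After txn 2: dr=81 cr=81 sum_balances=0
After txn 3: dr=176 cr=176 sum_balances=0
After txn 4: dr=405 cr=369 sum_balances=36
After txn 5: dr=297 cr=297 sum_balances=36
After txn 6: dr=109 cr=109 sum_balances=36
After txn 7: dr=83 cr=83 sum_balances=36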